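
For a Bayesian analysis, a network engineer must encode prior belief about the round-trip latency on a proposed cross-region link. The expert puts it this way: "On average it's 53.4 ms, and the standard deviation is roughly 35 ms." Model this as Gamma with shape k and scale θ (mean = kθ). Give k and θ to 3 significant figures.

For Gamma(k, scale θ): mean = kθ, variance = kθ², so CV = 1/√k.
CV = SD/mean = 35/53.4 = 0.6554, hence k = 1/CV² = 2.33.
Then θ = mean/k = 53.4/2.33 = 22.9.

k ≈ 2.33, θ ≈ 22.9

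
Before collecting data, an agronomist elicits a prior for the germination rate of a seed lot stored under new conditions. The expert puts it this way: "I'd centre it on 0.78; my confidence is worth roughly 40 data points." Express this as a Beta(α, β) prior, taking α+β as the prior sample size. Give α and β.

Under the effective-sample-size interpretation, Beta(α, β) has prior mean α/(α+β) and prior sample size α+β.
So α+β = 40 and α/(α+β) = 0.78, giving α = 0.78·40 = 31.2 and β = 40 − 31.2 = 8.8.

α = 31.2, β = 8.8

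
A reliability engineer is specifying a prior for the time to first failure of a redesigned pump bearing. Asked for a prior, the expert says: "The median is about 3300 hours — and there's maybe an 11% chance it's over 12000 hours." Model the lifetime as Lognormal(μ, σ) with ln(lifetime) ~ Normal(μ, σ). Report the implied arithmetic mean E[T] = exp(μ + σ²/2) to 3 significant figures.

If T ~ Lognormal(μ,σ) then ln T ~ Normal(μ,σ), so the p-quantile of ln T is μ + z_p·σ.
ln(3300) = 8.102 and ln(12000) = 9.393; z_{0.5} = 0, z_{0.89} = 1.227.
σ = (9.393 − 8.102)/(1.227 − (0)) = 1.053.
μ = 8.102 − (0)·1.053 = 8.102.
E[T] = exp(μ + σ²/2) = exp(8.102 + 0.5539) = 5740 hours.

E[T] ≈ 5740 hours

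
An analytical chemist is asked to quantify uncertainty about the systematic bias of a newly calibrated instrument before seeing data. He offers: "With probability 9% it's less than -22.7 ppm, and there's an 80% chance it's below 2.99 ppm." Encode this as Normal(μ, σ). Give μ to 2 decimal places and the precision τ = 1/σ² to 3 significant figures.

μ = -6.92, τ = 0.00722

The p-quantile of Normal(μ,σ) is μ + z_p·σ, with z_{0.09} = -1.341 and z_{0.8} = 0.8416.
Eliminate σ: μ = (z₂·x₁ − z₁·x₂)/(z₂ − z₁) = (0.8416·-22.7 − (-1.341)·2.99)/2.182 = -6.92.
Then σ = (x₂ − x₁)/(z₂ − z₁) = (2.99 − -22.7)/2.182 = 11.77.
Precision τ = 1/σ² = 1/11.77² = 0.00722.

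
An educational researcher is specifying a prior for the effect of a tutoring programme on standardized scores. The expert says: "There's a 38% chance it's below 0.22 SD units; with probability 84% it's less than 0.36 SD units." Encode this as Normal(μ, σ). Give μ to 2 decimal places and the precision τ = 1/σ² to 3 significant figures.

For Normal(μ,σ), the p-quantile is μ + z_p·σ. Here z_{0.38} = -0.3055, z_{0.84} = 0.9945.
So 0.22 = μ − 0.3055σ and 0.36 = μ + 0.9945σ.
Subtracting: σ = (0.36 − 0.22)/(0.9945 − (-0.3055)) = 0.11.
Then μ = 0.22 − (-0.3055)·0.11 = 0.25.
Precision τ = 1/σ² = 1/0.1077² = 86.2.

μ = 0.25, τ = 86.2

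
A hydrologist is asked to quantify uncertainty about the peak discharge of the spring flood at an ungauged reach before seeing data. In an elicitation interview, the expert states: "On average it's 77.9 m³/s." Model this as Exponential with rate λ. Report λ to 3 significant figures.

Exponential mean = 1/λ, so λ = 1/77.9 = 0.0128.

λ ≈ 0.0128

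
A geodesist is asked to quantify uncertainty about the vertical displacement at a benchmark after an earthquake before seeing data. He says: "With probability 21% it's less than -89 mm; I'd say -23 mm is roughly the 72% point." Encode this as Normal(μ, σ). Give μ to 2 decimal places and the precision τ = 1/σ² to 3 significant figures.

For Normal(μ,σ), the p-quantile is μ + z_p·σ. Here z_{0.21} = -0.8064, z_{0.72} = 0.5828.
So -89 = μ − 0.8064σ and -23 = μ + 0.5828σ.
Subtracting: σ = (-23 − -89)/(0.5828 − (-0.8064)) = 47.51.
Then μ = -89 − (-0.8064)·47.51 = -50.69.
Precision τ = 1/σ² = 1/47.51² = 0.000443.

μ = -50.69, τ = 0.000443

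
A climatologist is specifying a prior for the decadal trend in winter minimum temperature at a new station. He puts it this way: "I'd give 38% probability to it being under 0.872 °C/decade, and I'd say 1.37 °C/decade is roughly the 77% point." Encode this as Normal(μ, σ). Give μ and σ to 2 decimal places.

μ = 1.02, σ = 0.48

For Normal(μ,σ), the p-quantile is μ + z_p·σ. Here z_{0.38} = -0.3055, z_{0.77} = 0.7388.
So 0.872 = μ − 0.3055σ and 1.37 = μ + 0.7388σ.
Subtracting: σ = (1.37 − 0.872)/(0.7388 − (-0.3055)) = 0.48.
Then μ = 0.872 − (-0.3055)·0.48 = 1.02.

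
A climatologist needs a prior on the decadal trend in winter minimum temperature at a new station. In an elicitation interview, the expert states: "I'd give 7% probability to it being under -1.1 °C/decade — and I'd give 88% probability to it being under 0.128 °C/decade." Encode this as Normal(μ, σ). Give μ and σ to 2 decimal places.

For Normal(μ,σ), the p-quantile is μ + z_p·σ. Here z_{0.07} = -1.476, z_{0.88} = 1.175.
So -1.1 = μ − 1.476σ and 0.128 = μ + 1.175σ.
Subtracting: σ = (0.128 − -1.1)/(1.175 − (-1.476)) = 0.46.
Then μ = -1.1 − (-1.476)·0.46 = -0.42.

μ = -0.42, σ = 0.46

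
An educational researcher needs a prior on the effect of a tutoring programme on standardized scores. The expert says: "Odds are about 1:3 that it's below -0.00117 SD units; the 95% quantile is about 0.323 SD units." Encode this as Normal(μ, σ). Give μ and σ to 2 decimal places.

The p-quantile of Normal(μ,σ) is μ + z_p·σ, with z_{0.25} = -0.6745 and z_{0.95} = 1.645.
Eliminate σ: μ = (z₂·x₁ − z₁·x₂)/(z₂ − z₁) = (1.645·-0.00117 − (-0.6745)·0.323)/2.319 = 0.09.
Then σ = (x₂ − x₁)/(z₂ − z₁) = (0.323 − -0.00117)/2.319 = 0.14.

μ = 0.09, σ = 0.14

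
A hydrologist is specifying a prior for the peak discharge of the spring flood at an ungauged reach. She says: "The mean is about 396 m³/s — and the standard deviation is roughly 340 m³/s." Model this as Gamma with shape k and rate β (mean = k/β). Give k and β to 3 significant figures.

For Gamma(k, rate β): mean = k/β, variance = k/β², so CV = 1/√k.
CV = SD/mean = 340/396 = 0.8586, hence k = 1/CV² = 1.36.
Then β = k/mean = 1.36/396 = 0.00343.

k ≈ 1.36, β ≈ 0.00343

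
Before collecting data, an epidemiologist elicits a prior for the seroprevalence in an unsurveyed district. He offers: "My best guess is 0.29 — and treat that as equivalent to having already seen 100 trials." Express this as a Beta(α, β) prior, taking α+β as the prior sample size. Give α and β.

α = 29, β = 71

Under the effective-sample-size interpretation, Beta(α, β) has prior mean α/(α+β) and prior sample size α+β.
So α+β = 100 and α/(α+β) = 0.29, giving α = 0.29·100 = 29 and β = 100 − 29 = 71.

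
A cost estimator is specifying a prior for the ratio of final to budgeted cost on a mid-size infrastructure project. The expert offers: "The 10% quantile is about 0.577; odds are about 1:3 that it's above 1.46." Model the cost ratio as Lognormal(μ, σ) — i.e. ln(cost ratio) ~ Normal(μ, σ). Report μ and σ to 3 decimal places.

If T ~ Lognormal(μ,σ) then ln T ~ Normal(μ,σ), so the p-quantile of ln T is μ + z_p·σ.
ln(0.577) = -0.5499 and ln(1.46) = 0.3784; z_{0.1} = -1.282, z_{0.75} = 0.6745.
σ = (0.3784 − -0.5499)/(0.6745 − (-1.282)) = 0.475.
μ = -0.5499 − (-1.282)·0.475 = 0.058.

μ ≈ 0.058, σ ≈ 0.475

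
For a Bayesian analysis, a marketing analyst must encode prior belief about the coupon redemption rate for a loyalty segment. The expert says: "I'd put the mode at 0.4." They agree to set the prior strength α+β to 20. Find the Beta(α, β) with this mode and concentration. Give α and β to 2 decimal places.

α = 8.20, β = 11.80

For α,β > 1 the Beta mode is (α−1)/(α+β−2). With α+β = 20, the mode is (α−1)/18.
Set (α−1)/18 = 0.4 → α = 1 + 0.4·18 = 8.20.
β = 20 − α = 11.80.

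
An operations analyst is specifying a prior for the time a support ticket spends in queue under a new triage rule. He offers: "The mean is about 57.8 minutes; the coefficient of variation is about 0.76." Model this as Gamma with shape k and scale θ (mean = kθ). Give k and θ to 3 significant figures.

k ≈ 1.73, θ ≈ 33.4

For Gamma(k, scale θ): mean = kθ, variance = kθ², so CV = 1/√k.
CV = 0.76, hence k = 1/CV² = 1.73.
Then θ = mean/k = 57.8/1.73 = 33.4.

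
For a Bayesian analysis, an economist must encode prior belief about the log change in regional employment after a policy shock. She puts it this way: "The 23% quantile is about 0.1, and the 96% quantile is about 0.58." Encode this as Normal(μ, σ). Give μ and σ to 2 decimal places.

μ = 0.24, σ = 0.19

For Normal(μ,σ), the p-quantile is μ + z_p·σ. Here z_{0.23} = -0.7388, z_{0.96} = 1.751.
So 0.1 = μ − 0.7388σ and 0.58 = μ + 1.751σ.
Subtracting: σ = (0.58 − 0.1)/(1.751 − (-0.7388)) = 0.19.
Then μ = 0.1 − (-0.7388)·0.19 = 0.24.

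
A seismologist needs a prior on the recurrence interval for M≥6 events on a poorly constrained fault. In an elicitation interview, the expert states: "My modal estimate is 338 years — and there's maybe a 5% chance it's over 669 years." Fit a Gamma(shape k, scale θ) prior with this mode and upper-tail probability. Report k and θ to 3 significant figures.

k ≈ 6.95, θ ≈ 56.8

Gamma(k,θ) with k>1 has mode (k−1)θ, so θ = 338/(k−1).
Need P(X < 669) = 0.95 with θ tied to k this way. Start at k = 2, θ = 338: P(X<669) ≈ 0.588.
Too low — raise k to concentrate. Iterating converges to k ≈ 6.95.
Then θ = 338/(6.95−1) ≈ 56.8.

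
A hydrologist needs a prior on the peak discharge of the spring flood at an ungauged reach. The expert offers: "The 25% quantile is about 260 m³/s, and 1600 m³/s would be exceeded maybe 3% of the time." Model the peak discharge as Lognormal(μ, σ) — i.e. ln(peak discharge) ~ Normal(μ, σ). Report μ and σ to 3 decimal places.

μ ≈ 6.040, σ ≈ 0.711

If T ~ Lognormal(μ,σ) then ln T ~ Normal(μ,σ), so the p-quantile of ln T is μ + z_p·σ.
ln(260) = 5.561 and ln(1600) = 7.378; z_{0.25} = -0.6745, z_{0.97} = 1.881.
σ = (7.378 − 5.561)/(1.881 − (-0.6745)) = 0.711.
μ = 5.561 − (-0.6745)·0.711 = 6.040.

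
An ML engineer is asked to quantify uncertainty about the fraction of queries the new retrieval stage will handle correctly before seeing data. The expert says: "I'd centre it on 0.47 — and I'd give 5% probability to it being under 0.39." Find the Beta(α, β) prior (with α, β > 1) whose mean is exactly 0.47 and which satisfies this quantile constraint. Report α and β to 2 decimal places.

With mean 0.47 fixed, write α = 0.47s, β = 0.53s where s = α+β.
Need P(θ < 0.39) = 0.05 under Beta(0.47s, 0.53s). Normal approximation: (q−m)/√(m(1−m)/s) ≈ z_{0.05} = -1.64, so s ≈ 0.47·0.53·(-1.64)²/(0.39−0.47)² = 105.3.
At s = 105.3: P(θ<0.39) ≈ 0.049. Adjusting to match 0.05 gives s ≈ 103.57.
So α = 0.47·103.57 ≈ 48.68, β = 0.53·103.57 ≈ 54.89.

α ≈ 48.68, β ≈ 54.89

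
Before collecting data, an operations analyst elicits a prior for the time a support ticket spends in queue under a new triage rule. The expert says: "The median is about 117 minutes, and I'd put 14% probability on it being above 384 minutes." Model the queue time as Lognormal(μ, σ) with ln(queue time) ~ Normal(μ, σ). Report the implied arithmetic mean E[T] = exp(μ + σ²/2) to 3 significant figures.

If T ~ Lognormal(μ,σ) then ln T ~ Normal(μ,σ), so the p-quantile of ln T is μ + z_p·σ.
ln(117) = 4.762 and ln(384) = 5.951; z_{0.5} = 0, z_{0.86} = 1.08.
σ = (5.951 − 4.762)/(1.08 − (0)) = 1.100.
μ = 4.762 − (0)·1.100 = 4.762.
E[T] = exp(μ + σ²/2) = exp(4.762 + 0.6051) = 214 minutes.

E[T] ≈ 214 minutes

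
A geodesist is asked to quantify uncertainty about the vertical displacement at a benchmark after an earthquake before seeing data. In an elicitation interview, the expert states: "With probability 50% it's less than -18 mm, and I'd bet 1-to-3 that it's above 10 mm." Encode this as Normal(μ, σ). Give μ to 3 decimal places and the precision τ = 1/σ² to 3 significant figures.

For Normal(μ,σ), the p-quantile is μ + z_p·σ. Here z_{0.5} = 0, z_{0.75} = 0.6745.
So -18 = μ + 0σ and 10 = μ + 0.6745σ.
Subtracting: σ = (10 − -18)/(0.6745 − (0)) = 41.513.
Then μ = -18 − (0)·41.513 = -18.000.
Precision τ = 1/σ² = 1/41.51² = 0.00058.

μ = -18.000, τ = 0.00058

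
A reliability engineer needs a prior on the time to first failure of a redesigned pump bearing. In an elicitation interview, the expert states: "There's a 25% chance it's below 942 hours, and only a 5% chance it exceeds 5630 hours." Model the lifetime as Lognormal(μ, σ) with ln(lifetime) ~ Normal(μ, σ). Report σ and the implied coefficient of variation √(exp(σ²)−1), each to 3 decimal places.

If T ~ Lognormal(μ,σ) then ln T ~ Normal(μ,σ), so the p-quantile of ln T is μ + z_p·σ.
ln(942) = 6.848 and ln(5630) = 8.636; z_{0.25} = -0.6745, z_{0.95} = 1.645.
σ = (8.636 − 6.848)/(1.645 − (-0.6745)) = 0.771.
μ = 6.848 − (-0.6745)·0.771 = 7.368.
CV = √(exp(σ²)−1) = √(exp(0.5942)−1) = 0.901.

σ ≈ 0.771, CV ≈ 0.901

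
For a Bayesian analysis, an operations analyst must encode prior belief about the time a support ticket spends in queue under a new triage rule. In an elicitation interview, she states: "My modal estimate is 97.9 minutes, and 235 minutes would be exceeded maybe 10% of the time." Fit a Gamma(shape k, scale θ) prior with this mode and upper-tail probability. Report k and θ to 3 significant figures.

k ≈ 3.51, θ ≈ 39

Gamma(k,θ) with k>1 has mode (k−1)θ, so θ = 97.9/(k−1).
Need P(X < 235) = 0.9 with θ tied to k this way. Start at k = 2, θ = 97.9: P(X<235) ≈ 0.692.
Too low — raise k to concentrate. Iterating converges to k ≈ 3.51.
Then θ = 97.9/(3.51−1) ≈ 39.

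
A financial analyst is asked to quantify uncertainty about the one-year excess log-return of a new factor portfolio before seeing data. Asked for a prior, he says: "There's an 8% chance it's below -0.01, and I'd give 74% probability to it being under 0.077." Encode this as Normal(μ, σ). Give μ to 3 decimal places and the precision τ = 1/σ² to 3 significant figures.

μ = 0.050, τ = 554

For Normal(μ,σ), the p-quantile is μ + z_p·σ. Here z_{0.08} = -1.405, z_{0.74} = 0.6433.
So -0.01 = μ − 1.405σ and 0.077 = μ + 0.6433σ.
Subtracting: σ = (0.077 − -0.01)/(0.6433 − (-1.405)) = 0.042.
Then μ = -0.01 − (-1.405)·0.042 = 0.050.
Precision τ = 1/σ² = 1/0.04247² = 554.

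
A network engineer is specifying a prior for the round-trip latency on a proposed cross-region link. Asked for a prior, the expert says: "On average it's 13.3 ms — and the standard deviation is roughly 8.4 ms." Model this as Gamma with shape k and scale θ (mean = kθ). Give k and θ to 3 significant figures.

For Gamma(k, scale θ): mean = kθ, variance = kθ², so CV = 1/√k.
CV = SD/mean = 8.4/13.3 = 0.6316, hence k = 1/CV² = 2.51.
Then θ = mean/k = 13.3/2.51 = 5.31.

k ≈ 2.51, θ ≈ 5.31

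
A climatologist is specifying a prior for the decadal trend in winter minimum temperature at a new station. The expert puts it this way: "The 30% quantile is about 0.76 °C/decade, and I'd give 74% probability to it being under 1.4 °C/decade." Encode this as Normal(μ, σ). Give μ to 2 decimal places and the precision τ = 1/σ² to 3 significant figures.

The p-quantile of Normal(μ,σ) is μ + z_p·σ, with z_{0.3} = -0.5244 and z_{0.74} = 0.6433.
Eliminate σ: μ = (z₂·x₁ − z₁·x₂)/(z₂ − z₁) = (0.6433·0.76 − (-0.5244)·1.4)/1.168 = 1.05.
Then σ = (x₂ − x₁)/(z₂ − z₁) = (1.4 − 0.76)/1.168 = 0.55.
Precision τ = 1/σ² = 1/0.5481² = 3.33.

μ = 1.05, τ = 3.33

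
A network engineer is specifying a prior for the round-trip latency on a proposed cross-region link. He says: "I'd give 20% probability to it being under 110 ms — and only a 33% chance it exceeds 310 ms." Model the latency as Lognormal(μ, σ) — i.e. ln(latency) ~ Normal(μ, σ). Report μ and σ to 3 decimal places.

If T ~ Lognormal(μ,σ) then ln T ~ Normal(μ,σ), so the p-quantile of ln T is μ + z_p·σ.
ln(110) = 4.7 and ln(310) = 5.737; z_{0.2} = -0.8416, z_{0.67} = 0.4399.
σ = (5.737 − 4.7)/(0.4399 − (-0.8416)) = 0.808.
μ = 4.7 − (-0.8416)·0.808 = 5.381.

μ ≈ 5.381, σ ≈ 0.808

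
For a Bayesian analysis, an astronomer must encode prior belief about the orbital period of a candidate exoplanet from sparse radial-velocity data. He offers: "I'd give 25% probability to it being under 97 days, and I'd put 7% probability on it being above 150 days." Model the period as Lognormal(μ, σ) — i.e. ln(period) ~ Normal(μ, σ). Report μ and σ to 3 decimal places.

μ ≈ 4.711, σ ≈ 0.203

If T ~ Lognormal(μ,σ) then ln T ~ Normal(μ,σ), so the p-quantile of ln T is μ + z_p·σ.
ln(97) = 4.575 and ln(150) = 5.011; z_{0.25} = -0.6745, z_{0.93} = 1.476.
σ = (5.011 − 4.575)/(1.476 − (-0.6745)) = 0.203.
μ = 4.575 − (-0.6745)·0.203 = 4.711.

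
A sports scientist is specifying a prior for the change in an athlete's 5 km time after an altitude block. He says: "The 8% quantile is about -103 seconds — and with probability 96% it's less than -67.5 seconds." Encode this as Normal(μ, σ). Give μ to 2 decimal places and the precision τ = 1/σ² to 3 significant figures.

For Normal(μ,σ), the p-quantile is μ + z_p·σ. Here z_{0.08} = -1.405, z_{0.96} = 1.751.
So -103 = μ − 1.405σ and -67.5 = μ + 1.751σ.
Subtracting: σ = (-67.5 − -103)/(1.751 − (-1.405)) = 11.25.
Then μ = -103 − (-1.405)·11.25 = -87.19.
Precision τ = 1/σ² = 1/11.25² = 0.0079.

μ = -87.19, τ = 0.0079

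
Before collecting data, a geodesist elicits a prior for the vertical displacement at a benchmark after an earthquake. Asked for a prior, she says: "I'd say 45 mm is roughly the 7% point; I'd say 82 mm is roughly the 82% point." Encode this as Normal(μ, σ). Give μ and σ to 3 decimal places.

μ = 67.836, σ = 15.474

For Normal(μ,σ), the p-quantile is μ + z_p·σ. Here z_{0.07} = -1.476, z_{0.82} = 0.9154.
So 45 = μ − 1.476σ and 82 = μ + 0.9154σ.
Subtracting: σ = (82 − 45)/(0.9154 − (-1.476)) = 15.474.
Then μ = 45 − (-1.476)·15.474 = 67.836.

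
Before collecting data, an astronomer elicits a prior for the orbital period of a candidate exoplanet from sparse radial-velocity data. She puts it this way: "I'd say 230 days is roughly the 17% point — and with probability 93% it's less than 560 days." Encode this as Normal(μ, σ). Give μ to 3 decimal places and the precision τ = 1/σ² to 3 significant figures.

The p-quantile of Normal(μ,σ) is μ + z_p·σ, with z_{0.17} = -0.9542 and z_{0.93} = 1.476.
Eliminate σ: μ = (z₂·x₁ − z₁·x₂)/(z₂ − z₁) = (1.476·230 − (-0.9542)·560)/2.43 = 359.580.
Then σ = (x₂ − x₁)/(z₂ − z₁) = (560 − 230)/2.43 = 135.805.
Precision τ = 1/σ² = 1/135.8² = 5.42e-05.

μ = 359.580, τ = 5.42e-05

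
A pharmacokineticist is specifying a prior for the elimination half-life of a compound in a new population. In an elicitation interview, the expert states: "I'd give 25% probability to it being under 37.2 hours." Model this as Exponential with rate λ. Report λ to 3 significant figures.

P(T < 37.2) = 1 − e^(−λ·37.2) = 0.25, so λ = −ln(1−0.25)/37.2 = −ln(0.75)/37.2 = 0.00773.

λ ≈ 0.00773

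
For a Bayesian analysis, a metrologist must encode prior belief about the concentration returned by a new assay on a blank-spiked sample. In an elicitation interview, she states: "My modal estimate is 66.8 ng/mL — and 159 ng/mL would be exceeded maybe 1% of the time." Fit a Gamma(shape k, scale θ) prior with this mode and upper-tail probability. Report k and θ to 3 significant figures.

Gamma(k,θ) with k>1 has mode (k−1)θ, so θ = 66.8/(k−1).
Need P(X < 159) = 0.99 with θ tied to k this way. Start at k = 2, θ = 66.8: P(X<159) ≈ 0.687.
Too low — raise k to concentrate. Iterating converges to k ≈ 7.31.
Then θ = 66.8/(7.31−1) ≈ 10.6.

k ≈ 7.31, θ ≈ 10.6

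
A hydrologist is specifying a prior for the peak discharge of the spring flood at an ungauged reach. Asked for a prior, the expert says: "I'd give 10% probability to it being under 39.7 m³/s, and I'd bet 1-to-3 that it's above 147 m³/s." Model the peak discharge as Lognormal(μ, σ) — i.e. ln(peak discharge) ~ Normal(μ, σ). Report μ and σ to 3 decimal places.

μ ≈ 4.539, σ ≈ 0.669

If T ~ Lognormal(μ,σ) then ln T ~ Normal(μ,σ), so the p-quantile of ln T is μ + z_p·σ.
ln(39.7) = 3.681 and ln(147) = 4.99; z_{0.1} = -1.282, z_{0.75} = 0.6745.
σ = (4.99 − 3.681)/(0.6745 − (-1.282)) = 0.669.
μ = 3.681 − (-1.282)·0.669 = 4.539.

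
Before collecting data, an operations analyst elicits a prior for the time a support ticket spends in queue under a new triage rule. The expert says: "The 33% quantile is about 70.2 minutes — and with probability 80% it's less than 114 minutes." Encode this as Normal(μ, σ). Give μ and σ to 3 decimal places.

For Normal(μ,σ), the p-quantile is μ + z_p·σ. Here z_{0.33} = -0.4399, z_{0.8} = 0.8416.
So 70.2 = μ − 0.4399σ and 114 = μ + 0.8416σ.
Subtracting: σ = (114 − 70.2)/(0.8416 − (-0.4399)) = 34.178.
Then μ = 70.2 − (-0.4399)·34.178 = 85.235.

μ = 85.235, σ = 34.178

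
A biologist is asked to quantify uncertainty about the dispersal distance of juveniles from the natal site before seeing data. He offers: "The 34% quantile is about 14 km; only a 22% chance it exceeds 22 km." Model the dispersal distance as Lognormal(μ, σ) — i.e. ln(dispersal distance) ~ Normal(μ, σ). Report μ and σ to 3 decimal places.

If T ~ Lognormal(μ,σ) then ln T ~ Normal(μ,σ), so the p-quantile of ln T is μ + z_p·σ.
ln(14) = 2.639 and ln(22) = 3.091; z_{0.34} = -0.4125, z_{0.78} = 0.7722.
σ = (3.091 − 2.639)/(0.7722 − (-0.4125)) = 0.382.
μ = 2.639 − (-0.4125)·0.382 = 2.796.

μ ≈ 2.796, σ ≈ 0.382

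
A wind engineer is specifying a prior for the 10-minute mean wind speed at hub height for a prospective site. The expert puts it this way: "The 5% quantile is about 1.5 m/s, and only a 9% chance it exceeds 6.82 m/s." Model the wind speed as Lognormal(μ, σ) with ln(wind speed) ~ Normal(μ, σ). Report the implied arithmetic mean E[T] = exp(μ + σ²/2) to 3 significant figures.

E[T] ≈ 3.93 m/s

If T ~ Lognormal(μ,σ) then ln T ~ Normal(μ,σ), so the p-quantile of ln T is μ + z_p·σ.
ln(1.5) = 0.4055 and ln(6.82) = 1.92; z_{0.05} = -1.645, z_{0.91} = 1.341.
σ = (1.92 − 0.4055)/(1.341 − (-1.645)) = 0.507.
μ = 0.4055 − (-1.645)·0.507 = 1.240.
E[T] = exp(μ + σ²/2) = exp(1.240 + 0.1286) = 3.93 m/s.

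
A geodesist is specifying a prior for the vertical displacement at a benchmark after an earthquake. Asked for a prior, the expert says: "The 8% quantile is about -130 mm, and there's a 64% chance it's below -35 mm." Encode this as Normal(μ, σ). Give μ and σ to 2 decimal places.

For Normal(μ,σ), the p-quantile is μ + z_p·σ. Here z_{0.08} = -1.405, z_{0.64} = 0.3585.
So -130 = μ − 1.405σ and -35 = μ + 0.3585σ.
Subtracting: σ = (-35 − -130)/(0.3585 − (-1.405)) = 53.87.
Then μ = -130 − (-1.405)·53.87 = -54.31.

μ = -54.31, σ = 53.87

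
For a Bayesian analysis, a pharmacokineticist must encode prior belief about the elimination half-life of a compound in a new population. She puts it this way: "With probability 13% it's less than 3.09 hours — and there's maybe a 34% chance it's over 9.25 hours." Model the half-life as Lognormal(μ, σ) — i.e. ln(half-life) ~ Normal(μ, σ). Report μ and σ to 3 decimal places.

If T ~ Lognormal(μ,σ) then ln T ~ Normal(μ,σ), so the p-quantile of ln T is μ + z_p·σ.
ln(3.09) = 1.128 and ln(9.25) = 2.225; z_{0.13} = -1.126, z_{0.66} = 0.4125.
σ = (2.225 − 1.128)/(0.4125 − (-1.126)) = 0.713.
μ = 1.128 − (-1.126)·0.713 = 1.931.

μ ≈ 1.931, σ ≈ 0.713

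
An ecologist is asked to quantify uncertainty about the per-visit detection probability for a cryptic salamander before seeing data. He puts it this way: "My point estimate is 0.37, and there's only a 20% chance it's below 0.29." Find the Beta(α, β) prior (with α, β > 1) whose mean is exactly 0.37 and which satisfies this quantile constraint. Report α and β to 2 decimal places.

α ≈ 9.78, β ≈ 16.65

With mean 0.37 fixed, write α = 0.37s, β = 0.63s where s = α+β.
Need P(θ < 0.29) = 0.2 under Beta(0.37s, 0.63s). Normal approximation: (q−m)/√(m(1−m)/s) ≈ z_{0.2} = -0.842, so s ≈ 0.37·0.63·(-0.842)²/(0.29−0.37)² = 25.8.
At s = 25.8: P(θ<0.29) ≈ 0.203. Adjusting to match 0.2 gives s ≈ 26.43.
So α = 0.37·26.43 ≈ 9.78, β = 0.63·26.43 ≈ 16.65.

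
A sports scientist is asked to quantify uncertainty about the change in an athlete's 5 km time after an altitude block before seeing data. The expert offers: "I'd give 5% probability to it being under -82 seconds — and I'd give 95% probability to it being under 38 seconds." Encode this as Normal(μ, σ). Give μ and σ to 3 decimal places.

For Normal(μ,σ), the p-quantile is μ + z_p·σ. Here z_{0.05} = -1.645, z_{0.95} = 1.645.
So -82 = μ − 1.645σ and 38 = μ + 1.645σ.
Subtracting: σ = (38 − -82)/(1.645 − (-1.645)) = 36.477.
Then μ = -82 − (-1.645)·36.477 = -22.000.

μ = -22.000, σ = 36.477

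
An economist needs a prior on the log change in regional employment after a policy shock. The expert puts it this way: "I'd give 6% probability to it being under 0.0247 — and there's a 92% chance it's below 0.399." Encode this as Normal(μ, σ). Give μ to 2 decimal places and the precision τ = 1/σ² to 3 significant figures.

μ = 0.22, τ = 62.5

For Normal(μ,σ), the p-quantile is μ + z_p·σ. Here z_{0.06} = -1.555, z_{0.92} = 1.405.
So 0.0247 = μ − 1.555σ and 0.399 = μ + 1.405σ.
Subtracting: σ = (0.399 − 0.0247)/(1.405 − (-1.555)) = 0.13.
Then μ = 0.0247 − (-1.555)·0.13 = 0.22.
Precision τ = 1/σ² = 1/0.1265² = 62.5.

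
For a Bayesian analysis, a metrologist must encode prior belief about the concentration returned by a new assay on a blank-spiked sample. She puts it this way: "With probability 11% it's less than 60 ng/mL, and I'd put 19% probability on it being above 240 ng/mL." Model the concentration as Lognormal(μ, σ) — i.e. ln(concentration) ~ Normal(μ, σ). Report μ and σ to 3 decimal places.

If T ~ Lognormal(μ,σ) then ln T ~ Normal(μ,σ), so the p-quantile of ln T is μ + z_p·σ.
ln(60) = 4.094 and ln(240) = 5.481; z_{0.11} = -1.227, z_{0.81} = 0.8779.
σ = (5.481 − 4.094)/(0.8779 − (-1.227)) = 0.659.
μ = 4.094 − (-1.227)·0.659 = 4.902.

μ ≈ 4.902, σ ≈ 0.659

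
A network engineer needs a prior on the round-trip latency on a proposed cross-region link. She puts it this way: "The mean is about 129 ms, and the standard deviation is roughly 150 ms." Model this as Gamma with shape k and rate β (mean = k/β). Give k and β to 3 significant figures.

For Gamma(k, rate β): mean = k/β, variance = k/β², so CV = 1/√k.
CV = SD/mean = 150/129 = 1.163, hence k = 1/CV² = 0.74.
Then β = k/mean = 0.74/129 = 0.00573.

k ≈ 0.74, β ≈ 0.00573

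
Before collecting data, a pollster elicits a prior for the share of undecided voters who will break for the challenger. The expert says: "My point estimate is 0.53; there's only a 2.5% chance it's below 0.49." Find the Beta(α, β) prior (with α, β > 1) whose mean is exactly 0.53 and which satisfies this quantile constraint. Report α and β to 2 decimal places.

α ≈ 317.73, β ≈ 281.76

With mean 0.53 fixed, write α = 0.53s, β = 0.47s where s = α+β.
Need P(θ < 0.49) = 0.025 under Beta(0.53s, 0.47s). Normal approximation: (q−m)/√(m(1−m)/s) ≈ z_{0.025} = -1.96, so s ≈ 0.53·0.47·(-1.96)²/(0.49−0.53)² = 598.1.
At s = 598.1: P(θ<0.49) ≈ 0.025. Adjusting to match 0.025 gives s ≈ 599.49.
So α = 0.53·599.49 ≈ 317.73, β = 0.47·599.49 ≈ 281.76.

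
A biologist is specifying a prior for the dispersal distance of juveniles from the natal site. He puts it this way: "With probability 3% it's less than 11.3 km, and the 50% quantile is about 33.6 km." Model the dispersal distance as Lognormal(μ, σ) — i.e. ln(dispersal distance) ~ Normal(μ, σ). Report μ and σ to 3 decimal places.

If T ~ Lognormal(μ,σ) then ln T ~ Normal(μ,σ), so the p-quantile of ln T is μ + z_p·σ.
ln(11.3) = 2.425 and ln(33.6) = 3.515; z_{0.03} = -1.881, z_{0.5} = 0.
σ = (3.515 − 2.425)/(0 − (-1.881)) = 0.579.
μ = 2.425 − (-1.881)·0.579 = 3.515.

μ ≈ 3.515, σ ≈ 0.579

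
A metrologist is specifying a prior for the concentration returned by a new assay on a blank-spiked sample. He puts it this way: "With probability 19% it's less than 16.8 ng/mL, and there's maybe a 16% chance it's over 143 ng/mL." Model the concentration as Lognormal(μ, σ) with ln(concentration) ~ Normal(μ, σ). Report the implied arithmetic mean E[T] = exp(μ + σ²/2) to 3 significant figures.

If T ~ Lognormal(μ,σ) then ln T ~ Normal(μ,σ), so the p-quantile of ln T is μ + z_p·σ.
ln(16.8) = 2.821 and ln(143) = 4.963; z_{0.19} = -0.8779, z_{0.84} = 0.9945.
σ = (4.963 − 2.821)/(0.9945 − (-0.8779)) = 1.144.
μ = 2.821 − (-0.8779)·1.144 = 3.825.
E[T] = exp(μ + σ²/2) = exp(3.825 + 0.6541) = 88.2 ng/mL.

E[T] ≈ 88.2 ng/mL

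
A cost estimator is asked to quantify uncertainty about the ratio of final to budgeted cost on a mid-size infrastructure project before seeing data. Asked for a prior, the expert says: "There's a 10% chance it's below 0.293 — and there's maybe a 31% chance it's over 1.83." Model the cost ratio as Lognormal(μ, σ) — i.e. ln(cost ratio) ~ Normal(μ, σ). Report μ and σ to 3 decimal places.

μ ≈ 0.093, σ ≈ 1.031

If T ~ Lognormal(μ,σ) then ln T ~ Normal(μ,σ), so the p-quantile of ln T is μ + z_p·σ.
ln(0.293) = -1.228 and ln(1.83) = 0.6043; z_{0.1} = -1.282, z_{0.69} = 0.4959.
σ = (0.6043 − -1.228)/(0.4959 − (-1.282)) = 1.031.
μ = -1.228 − (-1.282)·1.031 = 0.093.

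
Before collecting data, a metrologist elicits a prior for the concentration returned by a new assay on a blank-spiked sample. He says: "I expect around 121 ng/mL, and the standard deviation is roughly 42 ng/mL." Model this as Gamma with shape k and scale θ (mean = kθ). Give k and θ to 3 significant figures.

k ≈ 8.3, θ ≈ 14.6

For Gamma(k, scale θ): mean = kθ, variance = kθ², so CV = 1/√k.
CV = SD/mean = 42/121 = 0.3471, hence k = 1/CV² = 8.3.
Then θ = mean/k = 121/8.3 = 14.6.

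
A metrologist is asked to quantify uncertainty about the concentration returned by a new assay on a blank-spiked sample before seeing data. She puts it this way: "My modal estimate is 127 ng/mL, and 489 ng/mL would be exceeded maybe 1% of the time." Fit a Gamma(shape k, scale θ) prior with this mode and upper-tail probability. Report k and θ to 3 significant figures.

Gamma(k,θ) with k>1 has mode (k−1)θ, so θ = 127/(k−1).
Need P(X < 489) = 0.99 with θ tied to k this way. Start at k = 2, θ = 127: P(X<489) ≈ 0.897.
Too low — raise k to concentrate. Iterating converges to k ≈ 3.32.
Then θ = 127/(3.32−1) ≈ 54.7.

k ≈ 3.32, θ ≈ 54.7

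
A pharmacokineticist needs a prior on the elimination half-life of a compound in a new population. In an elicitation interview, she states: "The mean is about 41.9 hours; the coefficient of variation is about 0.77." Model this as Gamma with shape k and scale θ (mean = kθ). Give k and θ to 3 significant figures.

For Gamma(k, scale θ): mean = kθ, variance = kθ², so CV = 1/√k.
CV = 0.77, hence k = 1/CV² = 1.69.
Then θ = mean/k = 41.9/1.69 = 24.8.

k ≈ 1.69, θ ≈ 24.8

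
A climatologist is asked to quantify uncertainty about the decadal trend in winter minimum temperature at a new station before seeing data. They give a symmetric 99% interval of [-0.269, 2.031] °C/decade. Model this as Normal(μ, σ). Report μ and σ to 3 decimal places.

A symmetric 99% interval runs μ ± z·σ with z = 2.576.
Half-width = 1.15, so σ = 1.15/2.576 = 0.446.
μ is the interval midpoint, 0.881.

μ = 0.881, σ = 0.446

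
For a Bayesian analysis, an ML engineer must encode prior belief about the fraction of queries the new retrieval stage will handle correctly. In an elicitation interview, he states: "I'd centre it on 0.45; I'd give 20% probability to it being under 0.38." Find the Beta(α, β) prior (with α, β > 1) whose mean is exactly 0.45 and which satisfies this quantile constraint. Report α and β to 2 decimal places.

With mean 0.45 fixed, write α = 0.45s, β = 0.55s where s = α+β.
Need P(θ < 0.38) = 0.2 under Beta(0.45s, 0.55s). Normal approximation: (q−m)/√(m(1−m)/s) ≈ z_{0.2} = -0.842, so s ≈ 0.45·0.55·(-0.842)²/(0.38−0.45)² = 35.8.
At s = 35.8: P(θ<0.38) ≈ 0.201. Adjusting to match 0.2 gives s ≈ 36.17.
So α = 0.45·36.17 ≈ 16.28, β = 0.55·36.17 ≈ 19.89.

α ≈ 16.28, β ≈ 19.89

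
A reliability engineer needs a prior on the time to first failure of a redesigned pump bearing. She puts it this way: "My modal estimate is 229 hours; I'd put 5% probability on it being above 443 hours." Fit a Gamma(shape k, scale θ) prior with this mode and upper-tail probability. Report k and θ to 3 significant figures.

k ≈ 7.38, θ ≈ 35.9

Gamma(k,θ) with k>1 has mode (k−1)θ, so θ = 229/(k−1).
Need P(X < 443) = 0.95 with θ tied to k this way. Start at k = 2, θ = 229: P(X<443) ≈ 0.576.
Too low — raise k to concentrate. Iterating converges to k ≈ 7.38.
Then θ = 229/(7.38−1) ≈ 35.9.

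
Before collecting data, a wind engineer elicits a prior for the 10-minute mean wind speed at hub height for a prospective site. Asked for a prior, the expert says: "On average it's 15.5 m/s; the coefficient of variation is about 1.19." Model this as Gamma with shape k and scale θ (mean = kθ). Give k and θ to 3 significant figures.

k ≈ 0.706, θ ≈ 21.9

For Gamma(k, scale θ): mean = kθ, variance = kθ², so CV = 1/√k.
CV = 1.19, hence k = 1/CV² = 0.706.
Then θ = mean/k = 15.5/0.706 = 21.9.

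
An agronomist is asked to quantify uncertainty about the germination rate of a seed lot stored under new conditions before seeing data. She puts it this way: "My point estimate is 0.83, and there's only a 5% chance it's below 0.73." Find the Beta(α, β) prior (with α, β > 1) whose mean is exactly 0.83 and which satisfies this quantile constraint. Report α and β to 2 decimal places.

With mean 0.83 fixed, write α = 0.83s, β = 0.17s where s = α+β.
Need P(θ < 0.73) = 0.05 under Beta(0.83s, 0.17s). Normal approximation: (q−m)/√(m(1−m)/s) ≈ z_{0.05} = -1.64, so s ≈ 0.83·0.17·(-1.64)²/(0.73−0.83)² = 38.2.
At s = 38.2: P(θ<0.73) ≈ 0.062. Adjusting to match 0.05 gives s ≈ 44.06.
So α = 0.83·44.06 ≈ 36.57, β = 0.17·44.06 ≈ 7.49.

α ≈ 36.57, β ≈ 7.49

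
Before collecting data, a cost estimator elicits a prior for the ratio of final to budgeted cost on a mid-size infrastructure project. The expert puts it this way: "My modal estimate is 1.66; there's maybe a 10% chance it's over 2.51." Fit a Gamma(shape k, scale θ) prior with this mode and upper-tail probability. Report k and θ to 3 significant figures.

k ≈ 11.9, θ ≈ 0.152

Gamma(k,θ) with k>1 has mode (k−1)θ, so θ = 1.66/(k−1).
Need P(X < 2.51) = 0.9 with θ tied to k this way. Start at k = 2, θ = 1.66: P(X<2.51) ≈ 0.446.
Too low — raise k to concentrate. Iterating converges to k ≈ 11.9.
Then θ = 1.66/(11.9−1) ≈ 0.152.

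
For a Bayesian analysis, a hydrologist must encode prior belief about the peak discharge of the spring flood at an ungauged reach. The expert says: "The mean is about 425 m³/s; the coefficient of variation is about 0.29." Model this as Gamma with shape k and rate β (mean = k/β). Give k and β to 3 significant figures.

For Gamma(k, rate β): mean = k/β, variance = k/β², so CV = 1/√k.
CV = 0.29, hence k = 1/CV² = 11.9.
Then β = k/mean = 11.9/425 = 0.028.

k ≈ 11.9, β ≈ 0.028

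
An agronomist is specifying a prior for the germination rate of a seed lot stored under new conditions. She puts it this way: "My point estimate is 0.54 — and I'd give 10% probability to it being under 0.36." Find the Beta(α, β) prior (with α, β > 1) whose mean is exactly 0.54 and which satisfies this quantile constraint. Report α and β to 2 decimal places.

α ≈ 6.72, β ≈ 5.72

With mean 0.54 fixed, write α = 0.54s, β = 0.46s where s = α+β.
Need P(θ < 0.36) = 0.1 under Beta(0.54s, 0.46s). Normal approximation: (q−m)/√(m(1−m)/s) ≈ z_{0.1} = -1.28, so s ≈ 0.54·0.46·(-1.28)²/(0.36−0.54)² = 12.6.
At s = 12.6: P(θ<0.36) ≈ 0.099. Adjusting to match 0.1 gives s ≈ 12.45.
So α = 0.54·12.45 ≈ 6.72, β = 0.46·12.45 ≈ 5.72.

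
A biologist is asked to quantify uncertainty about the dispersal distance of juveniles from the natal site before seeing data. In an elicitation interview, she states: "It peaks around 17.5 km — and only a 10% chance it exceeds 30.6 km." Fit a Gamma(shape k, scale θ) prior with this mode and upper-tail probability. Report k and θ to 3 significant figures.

k ≈ 7.08, θ ≈ 2.88

Gamma(k,θ) with k>1 has mode (k−1)θ, so θ = 17.5/(k−1).
Need P(X < 30.6) = 0.9 with θ tied to k this way. Start at k = 2, θ = 17.5: P(X<30.6) ≈ 0.522.
Too low — raise k to concentrate. Iterating converges to k ≈ 7.08.
Then θ = 17.5/(7.08−1) ≈ 2.88.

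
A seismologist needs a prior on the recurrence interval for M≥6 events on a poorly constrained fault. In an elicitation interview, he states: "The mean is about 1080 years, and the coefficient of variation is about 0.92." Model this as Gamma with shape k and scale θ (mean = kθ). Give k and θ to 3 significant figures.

For Gamma(k, scale θ): mean = kθ, variance = kθ², so CV = 1/√k.
CV = 0.92, hence k = 1/CV² = 1.18.
Then θ = mean/k = 1080/1.18 = 914.

k ≈ 1.18, θ ≈ 914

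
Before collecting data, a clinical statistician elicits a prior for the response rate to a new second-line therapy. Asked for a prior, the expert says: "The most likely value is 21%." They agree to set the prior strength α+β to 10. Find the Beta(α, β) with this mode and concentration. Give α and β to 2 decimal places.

α = 2.68, β = 7.32

For α,β > 1 the Beta mode is (α−1)/(α+β−2). With α+β = 10, the mode is (α−1)/8.
Set (α−1)/8 = 0.21 → α = 1 + 0.21·8 = 2.68.
β = 10 − α = 7.32.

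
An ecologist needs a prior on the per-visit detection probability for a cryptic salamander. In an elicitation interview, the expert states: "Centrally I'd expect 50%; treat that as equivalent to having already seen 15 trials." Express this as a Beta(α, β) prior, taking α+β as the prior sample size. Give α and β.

α = 7.5, β = 7.5

Under the effective-sample-size interpretation, Beta(α, β) has prior mean α/(α+β) and prior sample size α+β.
So α+β = 15 and α/(α+β) = 0.5, giving α = 0.5·15 = 7.5 and β = 15 − 7.5 = 7.5.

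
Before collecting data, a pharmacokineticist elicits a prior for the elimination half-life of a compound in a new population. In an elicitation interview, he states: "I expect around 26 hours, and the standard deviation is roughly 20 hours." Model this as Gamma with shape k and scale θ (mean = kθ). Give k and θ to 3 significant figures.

For Gamma(k, scale θ): mean = kθ, variance = kθ², so CV = 1/√k.
CV = SD/mean = 20/26 = 0.7692, hence k = 1/CV² = 1.69.
Then θ = mean/k = 26/1.69 = 15.4.

k ≈ 1.69, θ ≈ 15.4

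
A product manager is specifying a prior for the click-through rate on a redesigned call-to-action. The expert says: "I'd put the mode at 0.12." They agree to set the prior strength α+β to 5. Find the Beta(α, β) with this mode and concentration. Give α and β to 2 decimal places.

For α,β > 1 the Beta mode is (α−1)/(α+β−2). With α+β = 5, the mode is (α−1)/3.
Set (α−1)/3 = 0.12 → α = 1 + 0.12·3 = 1.36.
β = 5 − α = 3.64.

α = 1.36, β = 3.64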